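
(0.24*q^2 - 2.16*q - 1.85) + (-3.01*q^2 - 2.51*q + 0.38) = -2.77*q^2 - 4.67*q - 1.47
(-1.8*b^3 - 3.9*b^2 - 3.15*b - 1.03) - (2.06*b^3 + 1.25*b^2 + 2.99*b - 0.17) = -3.86*b^3 - 5.15*b^2 - 6.14*b - 0.86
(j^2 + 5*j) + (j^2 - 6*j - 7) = 2*j^2 - j - 7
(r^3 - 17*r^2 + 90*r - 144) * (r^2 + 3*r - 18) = r^5 - 14*r^4 + 21*r^3 + 432*r^2 - 2052*r + 2592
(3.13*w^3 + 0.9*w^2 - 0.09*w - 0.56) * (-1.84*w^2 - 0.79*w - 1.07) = -5.7592*w^5 - 4.1287*w^4 - 3.8945*w^3 + 0.1385*w^2 + 0.5387*w + 0.5992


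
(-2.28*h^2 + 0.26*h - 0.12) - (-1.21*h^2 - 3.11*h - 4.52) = -1.07*h^2 + 3.37*h + 4.4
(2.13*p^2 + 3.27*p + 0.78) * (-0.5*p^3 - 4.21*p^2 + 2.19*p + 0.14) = -1.065*p^5 - 10.6023*p^4 - 9.492*p^3 + 4.1757*p^2 + 2.166*p + 0.1092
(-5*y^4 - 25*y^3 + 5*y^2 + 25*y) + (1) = -5*y^4 - 25*y^3 + 5*y^2 + 25*y + 1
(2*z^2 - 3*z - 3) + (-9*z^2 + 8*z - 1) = -7*z^2 + 5*z - 4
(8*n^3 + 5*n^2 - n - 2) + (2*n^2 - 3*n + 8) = 8*n^3 + 7*n^2 - 4*n + 6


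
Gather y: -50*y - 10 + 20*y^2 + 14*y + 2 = 20*y^2 - 36*y - 8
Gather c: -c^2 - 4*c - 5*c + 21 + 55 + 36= -c^2 - 9*c + 112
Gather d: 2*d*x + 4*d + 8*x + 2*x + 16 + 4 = d*(2*x + 4) + 10*x + 20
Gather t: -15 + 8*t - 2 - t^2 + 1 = -t^2 + 8*t - 16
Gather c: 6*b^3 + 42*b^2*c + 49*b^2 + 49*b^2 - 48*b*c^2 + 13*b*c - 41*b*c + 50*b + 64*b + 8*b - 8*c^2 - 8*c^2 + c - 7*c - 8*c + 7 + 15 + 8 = 6*b^3 + 98*b^2 + 122*b + c^2*(-48*b - 16) + c*(42*b^2 - 28*b - 14) + 30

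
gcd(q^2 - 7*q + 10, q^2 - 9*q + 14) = q - 2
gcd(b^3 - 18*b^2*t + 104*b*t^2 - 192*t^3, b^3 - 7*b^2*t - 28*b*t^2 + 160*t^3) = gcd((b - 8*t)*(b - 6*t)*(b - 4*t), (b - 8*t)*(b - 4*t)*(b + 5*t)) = b^2 - 12*b*t + 32*t^2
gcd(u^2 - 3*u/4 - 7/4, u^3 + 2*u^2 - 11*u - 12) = u + 1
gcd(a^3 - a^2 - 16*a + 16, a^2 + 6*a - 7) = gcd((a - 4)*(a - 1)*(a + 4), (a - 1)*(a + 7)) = a - 1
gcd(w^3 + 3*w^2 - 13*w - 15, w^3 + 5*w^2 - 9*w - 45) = w^2 + 2*w - 15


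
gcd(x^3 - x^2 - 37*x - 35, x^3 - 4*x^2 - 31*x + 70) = x^2 - 2*x - 35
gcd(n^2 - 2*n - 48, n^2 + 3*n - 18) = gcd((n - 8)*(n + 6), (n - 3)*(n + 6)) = n + 6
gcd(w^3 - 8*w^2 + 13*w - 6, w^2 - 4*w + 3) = w - 1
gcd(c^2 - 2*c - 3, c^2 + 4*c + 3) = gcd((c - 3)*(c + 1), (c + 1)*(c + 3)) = c + 1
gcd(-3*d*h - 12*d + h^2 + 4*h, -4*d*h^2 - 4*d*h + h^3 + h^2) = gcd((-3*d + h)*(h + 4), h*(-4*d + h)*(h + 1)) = 1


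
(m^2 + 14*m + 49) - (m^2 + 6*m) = 8*m + 49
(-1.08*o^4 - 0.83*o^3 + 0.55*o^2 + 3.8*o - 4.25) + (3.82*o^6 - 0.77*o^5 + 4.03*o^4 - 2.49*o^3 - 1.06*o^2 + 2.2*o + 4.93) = 3.82*o^6 - 0.77*o^5 + 2.95*o^4 - 3.32*o^3 - 0.51*o^2 + 6.0*o + 0.68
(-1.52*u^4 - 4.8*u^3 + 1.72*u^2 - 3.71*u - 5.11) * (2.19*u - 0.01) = -3.3288*u^5 - 10.4968*u^4 + 3.8148*u^3 - 8.1421*u^2 - 11.1538*u + 0.0511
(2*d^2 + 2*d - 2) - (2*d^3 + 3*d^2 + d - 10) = -2*d^3 - d^2 + d + 8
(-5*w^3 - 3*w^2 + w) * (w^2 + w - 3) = -5*w^5 - 8*w^4 + 13*w^3 + 10*w^2 - 3*w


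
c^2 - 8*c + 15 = (c - 5)*(c - 3)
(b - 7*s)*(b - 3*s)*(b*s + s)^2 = b^4*s^2 - 10*b^3*s^3 + 2*b^3*s^2 + 21*b^2*s^4 - 20*b^2*s^3 + b^2*s^2 + 42*b*s^4 - 10*b*s^3 + 21*s^4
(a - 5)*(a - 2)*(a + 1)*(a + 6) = a^4 - 33*a^2 + 28*a + 60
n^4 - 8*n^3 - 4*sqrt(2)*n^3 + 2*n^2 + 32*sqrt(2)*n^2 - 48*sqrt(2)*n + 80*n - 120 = (n - 6)*(n - 2)*(n - 5*sqrt(2))*(n + sqrt(2))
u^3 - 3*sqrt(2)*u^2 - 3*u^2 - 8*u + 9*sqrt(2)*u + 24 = (u - 3)*(u - 4*sqrt(2))*(u + sqrt(2))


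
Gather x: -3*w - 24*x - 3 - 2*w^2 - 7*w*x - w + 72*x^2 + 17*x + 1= -2*w^2 - 4*w + 72*x^2 + x*(-7*w - 7) - 2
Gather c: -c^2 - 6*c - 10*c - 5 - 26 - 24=-c^2 - 16*c - 55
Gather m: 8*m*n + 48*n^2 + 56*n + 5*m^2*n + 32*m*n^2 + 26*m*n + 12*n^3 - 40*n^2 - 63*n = 5*m^2*n + m*(32*n^2 + 34*n) + 12*n^3 + 8*n^2 - 7*n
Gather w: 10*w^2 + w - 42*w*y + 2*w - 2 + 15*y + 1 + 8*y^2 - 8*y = 10*w^2 + w*(3 - 42*y) + 8*y^2 + 7*y - 1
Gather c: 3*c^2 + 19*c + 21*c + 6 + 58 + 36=3*c^2 + 40*c + 100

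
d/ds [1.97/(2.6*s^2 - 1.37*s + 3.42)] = (2.6989 - 10.244*s)/(2.6*s^2 - 1.37*s + 3.42)^2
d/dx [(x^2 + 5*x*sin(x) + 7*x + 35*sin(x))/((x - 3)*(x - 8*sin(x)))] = (13*x^3*cos(x) - 13*x^2*sin(x) + 52*x^2*cos(x) - 10*x^2 - 22*x*sin(x) - 273*x*cos(x) + 400*sin(x)^2 + 273*sin(x))/((x - 3)^2*(x - 8*sin(x))^2)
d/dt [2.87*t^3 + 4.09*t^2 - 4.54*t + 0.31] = 8.61*t^2 + 8.18*t - 4.54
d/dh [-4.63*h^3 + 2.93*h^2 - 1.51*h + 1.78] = -13.89*h^2 + 5.86*h - 1.51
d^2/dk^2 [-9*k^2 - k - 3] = -18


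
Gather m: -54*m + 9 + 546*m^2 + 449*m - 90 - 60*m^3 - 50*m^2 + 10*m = -60*m^3 + 496*m^2 + 405*m - 81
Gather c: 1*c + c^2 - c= c^2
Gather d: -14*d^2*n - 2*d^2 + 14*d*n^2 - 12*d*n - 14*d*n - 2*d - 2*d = d^2*(-14*n - 2) + d*(14*n^2 - 26*n - 4)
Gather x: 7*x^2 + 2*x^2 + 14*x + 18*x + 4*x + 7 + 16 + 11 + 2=9*x^2 + 36*x + 36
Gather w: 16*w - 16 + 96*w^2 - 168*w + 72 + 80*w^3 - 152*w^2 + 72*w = 80*w^3 - 56*w^2 - 80*w + 56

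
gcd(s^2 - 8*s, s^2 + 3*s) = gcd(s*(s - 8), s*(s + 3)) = s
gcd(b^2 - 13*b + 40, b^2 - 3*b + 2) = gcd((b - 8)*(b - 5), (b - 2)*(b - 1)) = 1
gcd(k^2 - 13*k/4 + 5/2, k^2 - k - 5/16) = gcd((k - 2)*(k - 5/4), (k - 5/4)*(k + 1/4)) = k - 5/4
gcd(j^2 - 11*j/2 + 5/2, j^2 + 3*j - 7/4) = j - 1/2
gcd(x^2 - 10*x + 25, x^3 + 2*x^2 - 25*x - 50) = x - 5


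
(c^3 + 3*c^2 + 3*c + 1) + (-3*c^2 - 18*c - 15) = c^3 - 15*c - 14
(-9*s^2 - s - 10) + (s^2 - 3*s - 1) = -8*s^2 - 4*s - 11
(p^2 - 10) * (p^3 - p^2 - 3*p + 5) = p^5 - p^4 - 13*p^3 + 15*p^2 + 30*p - 50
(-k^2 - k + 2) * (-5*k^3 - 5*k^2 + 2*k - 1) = 5*k^5 + 10*k^4 - 7*k^3 - 11*k^2 + 5*k - 2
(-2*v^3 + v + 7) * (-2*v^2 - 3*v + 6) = 4*v^5 + 6*v^4 - 14*v^3 - 17*v^2 - 15*v + 42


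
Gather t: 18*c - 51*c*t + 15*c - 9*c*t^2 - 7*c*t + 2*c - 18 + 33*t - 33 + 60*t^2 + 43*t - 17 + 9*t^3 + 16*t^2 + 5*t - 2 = 35*c + 9*t^3 + t^2*(76 - 9*c) + t*(81 - 58*c) - 70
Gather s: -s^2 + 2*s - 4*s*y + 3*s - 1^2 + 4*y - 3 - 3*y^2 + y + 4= -s^2 + s*(5 - 4*y) - 3*y^2 + 5*y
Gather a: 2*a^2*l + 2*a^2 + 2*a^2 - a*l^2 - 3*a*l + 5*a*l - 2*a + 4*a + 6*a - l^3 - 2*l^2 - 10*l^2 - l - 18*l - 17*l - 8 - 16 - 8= a^2*(2*l + 4) + a*(-l^2 + 2*l + 8) - l^3 - 12*l^2 - 36*l - 32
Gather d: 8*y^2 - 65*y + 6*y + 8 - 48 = 8*y^2 - 59*y - 40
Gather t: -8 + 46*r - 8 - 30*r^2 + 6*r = -30*r^2 + 52*r - 16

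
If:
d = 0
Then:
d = 0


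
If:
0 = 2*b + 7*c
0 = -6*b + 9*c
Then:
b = 0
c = 0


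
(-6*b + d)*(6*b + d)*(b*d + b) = -36*b^3*d - 36*b^3 + b*d^3 + b*d^2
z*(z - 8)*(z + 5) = z^3 - 3*z^2 - 40*z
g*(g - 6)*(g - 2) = g^3 - 8*g^2 + 12*g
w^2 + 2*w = w*(w + 2)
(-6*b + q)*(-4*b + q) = 24*b^2 - 10*b*q + q^2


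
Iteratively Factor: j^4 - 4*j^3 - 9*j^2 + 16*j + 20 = (j - 2)*(j^3 - 2*j^2 - 13*j - 10) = (j - 5)*(j - 2)*(j^2 + 3*j + 2) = (j - 5)*(j - 2)*(j + 1)*(j + 2)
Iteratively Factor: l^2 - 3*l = (l - 3)*(l)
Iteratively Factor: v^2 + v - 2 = (v - 1)*(v + 2)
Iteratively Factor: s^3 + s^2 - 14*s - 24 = (s + 3)*(s^2 - 2*s - 8) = (s + 2)*(s + 3)*(s - 4)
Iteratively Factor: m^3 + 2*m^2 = (m)*(m^2 + 2*m) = m^2*(m + 2)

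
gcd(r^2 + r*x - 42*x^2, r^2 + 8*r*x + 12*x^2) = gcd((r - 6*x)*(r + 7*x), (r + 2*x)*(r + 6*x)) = 1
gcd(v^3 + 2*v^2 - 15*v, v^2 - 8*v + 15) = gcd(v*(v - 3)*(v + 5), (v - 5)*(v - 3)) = v - 3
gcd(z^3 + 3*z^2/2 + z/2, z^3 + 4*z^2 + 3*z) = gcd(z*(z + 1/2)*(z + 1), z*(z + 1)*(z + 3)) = z^2 + z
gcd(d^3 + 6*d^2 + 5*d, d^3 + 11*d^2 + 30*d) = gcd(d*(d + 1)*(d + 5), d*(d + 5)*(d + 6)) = d^2 + 5*d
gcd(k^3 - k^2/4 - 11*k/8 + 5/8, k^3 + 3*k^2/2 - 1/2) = k - 1/2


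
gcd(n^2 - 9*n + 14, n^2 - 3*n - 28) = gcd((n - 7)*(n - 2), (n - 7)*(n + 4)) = n - 7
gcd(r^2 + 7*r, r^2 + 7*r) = r^2 + 7*r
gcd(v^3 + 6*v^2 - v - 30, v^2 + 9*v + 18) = v + 3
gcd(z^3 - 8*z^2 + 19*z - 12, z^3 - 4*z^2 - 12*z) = 1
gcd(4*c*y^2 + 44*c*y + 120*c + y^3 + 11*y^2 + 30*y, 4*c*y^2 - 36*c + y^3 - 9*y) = 4*c + y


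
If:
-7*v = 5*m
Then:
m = -7*v/5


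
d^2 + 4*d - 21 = (d - 3)*(d + 7)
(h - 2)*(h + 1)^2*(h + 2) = h^4 + 2*h^3 - 3*h^2 - 8*h - 4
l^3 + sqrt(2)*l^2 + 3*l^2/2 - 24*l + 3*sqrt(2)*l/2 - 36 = (l + 3/2)*(l - 3*sqrt(2))*(l + 4*sqrt(2))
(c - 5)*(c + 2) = c^2 - 3*c - 10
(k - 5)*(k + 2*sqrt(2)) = k^2 - 5*k + 2*sqrt(2)*k - 10*sqrt(2)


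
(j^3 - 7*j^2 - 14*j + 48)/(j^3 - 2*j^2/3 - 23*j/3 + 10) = 3*(j - 8)/(3*j - 5)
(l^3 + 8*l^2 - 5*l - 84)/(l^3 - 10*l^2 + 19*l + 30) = (l^3 + 8*l^2 - 5*l - 84)/(l^3 - 10*l^2 + 19*l + 30)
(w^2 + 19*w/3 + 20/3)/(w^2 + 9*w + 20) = (w + 4/3)/(w + 4)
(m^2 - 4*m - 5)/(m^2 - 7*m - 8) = (m - 5)/(m - 8)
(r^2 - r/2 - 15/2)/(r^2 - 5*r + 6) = (r + 5/2)/(r - 2)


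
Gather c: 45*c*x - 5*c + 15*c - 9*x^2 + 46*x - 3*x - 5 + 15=c*(45*x + 10) - 9*x^2 + 43*x + 10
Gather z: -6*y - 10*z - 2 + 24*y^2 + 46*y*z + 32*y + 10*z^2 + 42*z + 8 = 24*y^2 + 26*y + 10*z^2 + z*(46*y + 32) + 6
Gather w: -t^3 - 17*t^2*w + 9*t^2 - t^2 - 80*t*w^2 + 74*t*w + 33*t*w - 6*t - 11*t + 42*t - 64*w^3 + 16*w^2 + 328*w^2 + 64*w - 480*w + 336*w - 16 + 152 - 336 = -t^3 + 8*t^2 + 25*t - 64*w^3 + w^2*(344 - 80*t) + w*(-17*t^2 + 107*t - 80) - 200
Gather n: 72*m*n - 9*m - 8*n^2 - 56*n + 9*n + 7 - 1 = -9*m - 8*n^2 + n*(72*m - 47) + 6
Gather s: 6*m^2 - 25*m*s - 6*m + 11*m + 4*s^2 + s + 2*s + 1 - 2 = 6*m^2 + 5*m + 4*s^2 + s*(3 - 25*m) - 1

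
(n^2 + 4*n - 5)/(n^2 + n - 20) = (n - 1)/(n - 4)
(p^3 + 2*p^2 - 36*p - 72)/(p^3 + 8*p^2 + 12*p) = (p - 6)/p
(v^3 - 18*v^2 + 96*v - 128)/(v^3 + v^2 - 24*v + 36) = (v^2 - 16*v + 64)/(v^2 + 3*v - 18)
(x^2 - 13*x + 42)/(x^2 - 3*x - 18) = (x - 7)/(x + 3)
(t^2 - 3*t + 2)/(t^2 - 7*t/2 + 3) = 2*(t - 1)/(2*t - 3)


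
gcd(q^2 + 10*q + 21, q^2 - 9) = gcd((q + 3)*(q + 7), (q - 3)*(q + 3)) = q + 3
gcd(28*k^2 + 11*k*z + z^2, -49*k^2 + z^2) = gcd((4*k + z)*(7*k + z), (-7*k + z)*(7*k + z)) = 7*k + z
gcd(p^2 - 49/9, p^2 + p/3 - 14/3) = p + 7/3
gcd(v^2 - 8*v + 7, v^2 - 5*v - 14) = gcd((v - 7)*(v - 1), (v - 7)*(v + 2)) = v - 7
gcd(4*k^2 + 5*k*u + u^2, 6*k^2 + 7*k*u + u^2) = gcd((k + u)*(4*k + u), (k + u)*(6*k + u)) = k + u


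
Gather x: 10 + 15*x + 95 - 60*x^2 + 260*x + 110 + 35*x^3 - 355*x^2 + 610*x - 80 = 35*x^3 - 415*x^2 + 885*x + 135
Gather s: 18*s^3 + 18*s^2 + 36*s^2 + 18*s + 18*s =18*s^3 + 54*s^2 + 36*s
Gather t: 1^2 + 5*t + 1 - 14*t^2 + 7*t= -14*t^2 + 12*t + 2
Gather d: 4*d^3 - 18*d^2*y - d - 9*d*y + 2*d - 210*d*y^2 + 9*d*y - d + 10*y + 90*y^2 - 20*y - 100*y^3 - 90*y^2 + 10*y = 4*d^3 - 18*d^2*y - 210*d*y^2 - 100*y^3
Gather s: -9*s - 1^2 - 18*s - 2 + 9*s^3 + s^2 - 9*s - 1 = 9*s^3 + s^2 - 36*s - 4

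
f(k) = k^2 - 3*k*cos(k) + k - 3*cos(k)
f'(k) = 3*k*sin(k) + 2*k + 3*sin(k) - 3*cos(k) + 1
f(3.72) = 29.42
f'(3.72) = 3.21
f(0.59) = -3.03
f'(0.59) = 2.34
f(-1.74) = 0.91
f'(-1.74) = 0.21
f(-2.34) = 0.34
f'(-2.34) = 1.29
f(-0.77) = -0.67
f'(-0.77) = -3.17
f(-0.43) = -1.80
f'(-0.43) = -3.30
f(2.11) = 11.35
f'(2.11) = 14.77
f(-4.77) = 18.63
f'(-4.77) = -20.00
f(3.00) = 23.88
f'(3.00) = 11.66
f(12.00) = 123.09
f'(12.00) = 1.54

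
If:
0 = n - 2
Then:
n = 2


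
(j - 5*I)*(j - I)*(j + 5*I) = j^3 - I*j^2 + 25*j - 25*I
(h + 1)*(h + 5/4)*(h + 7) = h^3 + 37*h^2/4 + 17*h + 35/4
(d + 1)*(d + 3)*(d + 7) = d^3 + 11*d^2 + 31*d + 21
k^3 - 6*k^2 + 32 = (k - 4)^2*(k + 2)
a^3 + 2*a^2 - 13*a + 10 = (a - 2)*(a - 1)*(a + 5)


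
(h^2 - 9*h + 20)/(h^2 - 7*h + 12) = (h - 5)/(h - 3)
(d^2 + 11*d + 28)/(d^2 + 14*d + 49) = (d + 4)/(d + 7)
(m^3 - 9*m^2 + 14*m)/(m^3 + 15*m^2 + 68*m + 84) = m*(m^2 - 9*m + 14)/(m^3 + 15*m^2 + 68*m + 84)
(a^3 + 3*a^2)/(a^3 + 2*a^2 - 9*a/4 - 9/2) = 4*a^2*(a + 3)/(4*a^3 + 8*a^2 - 9*a - 18)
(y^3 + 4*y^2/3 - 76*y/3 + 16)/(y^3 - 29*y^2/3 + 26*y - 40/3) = (y + 6)/(y - 5)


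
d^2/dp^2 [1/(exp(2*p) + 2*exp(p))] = 2*(4*(exp(p) + 1)^2 - (exp(p) + 2)*(2*exp(p) + 1))*exp(-p)/(exp(p) + 2)^3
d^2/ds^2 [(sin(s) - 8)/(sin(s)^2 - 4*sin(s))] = (-9*sin(s)^2 + 28*sin(s) + 80/sin(s) + 253/(2*sin(s)^2) + 21*sin(3*s)/sin(s)^3 + sin(5*s)/(2*sin(s)^3) - 256/sin(s)^3)/(sin(s) - 4)^3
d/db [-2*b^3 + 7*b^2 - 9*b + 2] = -6*b^2 + 14*b - 9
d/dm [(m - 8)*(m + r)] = 2*m + r - 8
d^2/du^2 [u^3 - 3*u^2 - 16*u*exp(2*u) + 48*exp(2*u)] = -64*u*exp(2*u) + 6*u + 128*exp(2*u) - 6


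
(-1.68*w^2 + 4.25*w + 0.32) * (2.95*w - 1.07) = -4.956*w^3 + 14.3351*w^2 - 3.6035*w - 0.3424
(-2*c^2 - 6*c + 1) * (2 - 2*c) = 4*c^3 + 8*c^2 - 14*c + 2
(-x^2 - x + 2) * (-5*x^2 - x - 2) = 5*x^4 + 6*x^3 - 7*x^2 - 4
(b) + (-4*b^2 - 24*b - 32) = -4*b^2 - 23*b - 32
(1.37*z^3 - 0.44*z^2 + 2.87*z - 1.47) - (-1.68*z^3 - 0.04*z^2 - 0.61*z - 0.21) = 3.05*z^3 - 0.4*z^2 + 3.48*z - 1.26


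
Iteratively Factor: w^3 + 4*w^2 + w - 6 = (w + 3)*(w^2 + w - 2) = (w + 2)*(w + 3)*(w - 1)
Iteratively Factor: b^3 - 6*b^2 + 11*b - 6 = (b - 3)*(b^2 - 3*b + 2) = (b - 3)*(b - 1)*(b - 2)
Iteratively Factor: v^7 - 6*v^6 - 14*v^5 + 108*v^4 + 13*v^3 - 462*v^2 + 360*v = (v - 4)*(v^6 - 2*v^5 - 22*v^4 + 20*v^3 + 93*v^2 - 90*v) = v*(v - 4)*(v^5 - 2*v^4 - 22*v^3 + 20*v^2 + 93*v - 90) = v*(v - 4)*(v - 1)*(v^4 - v^3 - 23*v^2 - 3*v + 90) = v*(v - 4)*(v - 2)*(v - 1)*(v^3 + v^2 - 21*v - 45) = v*(v - 5)*(v - 4)*(v - 2)*(v - 1)*(v^2 + 6*v + 9) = v*(v - 5)*(v - 4)*(v - 2)*(v - 1)*(v + 3)*(v + 3)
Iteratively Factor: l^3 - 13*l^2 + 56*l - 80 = (l - 4)*(l^2 - 9*l + 20) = (l - 4)^2*(l - 5)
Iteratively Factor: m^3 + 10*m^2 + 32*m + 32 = (m + 4)*(m^2 + 6*m + 8) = (m + 2)*(m + 4)*(m + 4)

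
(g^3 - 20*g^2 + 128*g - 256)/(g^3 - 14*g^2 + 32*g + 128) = (g - 4)/(g + 2)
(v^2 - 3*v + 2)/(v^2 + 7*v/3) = 3*(v^2 - 3*v + 2)/(v*(3*v + 7))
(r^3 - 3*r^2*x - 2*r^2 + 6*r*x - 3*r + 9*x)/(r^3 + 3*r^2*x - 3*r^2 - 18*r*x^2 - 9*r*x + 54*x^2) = (r + 1)/(r + 6*x)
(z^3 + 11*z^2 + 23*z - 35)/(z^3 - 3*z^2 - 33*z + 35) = (z + 7)/(z - 7)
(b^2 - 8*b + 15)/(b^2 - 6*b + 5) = (b - 3)/(b - 1)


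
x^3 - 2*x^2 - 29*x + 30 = (x - 6)*(x - 1)*(x + 5)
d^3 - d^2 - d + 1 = (d - 1)^2*(d + 1)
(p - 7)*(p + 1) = p^2 - 6*p - 7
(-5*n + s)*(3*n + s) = -15*n^2 - 2*n*s + s^2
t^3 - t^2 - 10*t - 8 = (t - 4)*(t + 1)*(t + 2)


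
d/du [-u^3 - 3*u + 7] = -3*u^2 - 3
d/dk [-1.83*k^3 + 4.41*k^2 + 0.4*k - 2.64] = -5.49*k^2 + 8.82*k + 0.4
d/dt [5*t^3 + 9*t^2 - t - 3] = 15*t^2 + 18*t - 1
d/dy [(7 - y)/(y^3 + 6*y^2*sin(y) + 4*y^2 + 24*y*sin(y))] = (6*y^3*cos(y) + 2*y^3 + 6*y^2*sin(y) - 18*y^2*cos(y) - 17*y^2 - 84*y*sin(y) - 168*y*cos(y) - 56*y - 168*sin(y))/(y^2*(y + 4)^2*(y + 6*sin(y))^2)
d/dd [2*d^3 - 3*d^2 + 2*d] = 6*d^2 - 6*d + 2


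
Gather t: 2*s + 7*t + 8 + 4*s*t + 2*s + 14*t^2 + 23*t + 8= 4*s + 14*t^2 + t*(4*s + 30) + 16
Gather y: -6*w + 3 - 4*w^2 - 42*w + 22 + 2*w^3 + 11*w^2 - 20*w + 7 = 2*w^3 + 7*w^2 - 68*w + 32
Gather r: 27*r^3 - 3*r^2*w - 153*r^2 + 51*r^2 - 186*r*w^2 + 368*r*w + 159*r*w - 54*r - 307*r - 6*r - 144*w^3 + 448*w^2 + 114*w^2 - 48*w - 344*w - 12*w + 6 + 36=27*r^3 + r^2*(-3*w - 102) + r*(-186*w^2 + 527*w - 367) - 144*w^3 + 562*w^2 - 404*w + 42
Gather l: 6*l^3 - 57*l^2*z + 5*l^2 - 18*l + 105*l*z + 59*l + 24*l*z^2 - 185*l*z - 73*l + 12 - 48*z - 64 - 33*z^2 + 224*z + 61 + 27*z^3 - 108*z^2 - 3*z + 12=6*l^3 + l^2*(5 - 57*z) + l*(24*z^2 - 80*z - 32) + 27*z^3 - 141*z^2 + 173*z + 21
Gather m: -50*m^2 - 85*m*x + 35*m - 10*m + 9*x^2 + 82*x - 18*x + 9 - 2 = -50*m^2 + m*(25 - 85*x) + 9*x^2 + 64*x + 7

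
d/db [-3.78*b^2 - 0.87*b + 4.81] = -7.56*b - 0.87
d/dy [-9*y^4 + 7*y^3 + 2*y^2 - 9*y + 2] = -36*y^3 + 21*y^2 + 4*y - 9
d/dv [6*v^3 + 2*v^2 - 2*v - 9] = 18*v^2 + 4*v - 2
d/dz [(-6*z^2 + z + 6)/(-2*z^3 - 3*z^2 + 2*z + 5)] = (-12*z^4 + 4*z^3 + 27*z^2 - 24*z - 7)/(4*z^6 + 12*z^5 + z^4 - 32*z^3 - 26*z^2 + 20*z + 25)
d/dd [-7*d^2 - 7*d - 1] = -14*d - 7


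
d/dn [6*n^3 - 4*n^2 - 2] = 2*n*(9*n - 4)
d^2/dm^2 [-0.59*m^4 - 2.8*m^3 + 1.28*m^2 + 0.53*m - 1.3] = -7.08*m^2 - 16.8*m + 2.56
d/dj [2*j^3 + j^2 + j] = 6*j^2 + 2*j + 1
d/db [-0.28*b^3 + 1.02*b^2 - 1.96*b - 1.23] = -0.84*b^2 + 2.04*b - 1.96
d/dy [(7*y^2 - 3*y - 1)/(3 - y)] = (-7*y^2 + 42*y - 10)/(y^2 - 6*y + 9)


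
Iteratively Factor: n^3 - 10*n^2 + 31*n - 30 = (n - 5)*(n^2 - 5*n + 6) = (n - 5)*(n - 2)*(n - 3)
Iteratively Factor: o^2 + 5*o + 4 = (o + 1)*(o + 4)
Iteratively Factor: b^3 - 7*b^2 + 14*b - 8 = (b - 2)*(b^2 - 5*b + 4) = (b - 4)*(b - 2)*(b - 1)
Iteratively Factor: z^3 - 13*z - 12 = (z + 1)*(z^2 - z - 12) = (z + 1)*(z + 3)*(z - 4)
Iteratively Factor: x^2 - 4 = (x - 2)*(x + 2)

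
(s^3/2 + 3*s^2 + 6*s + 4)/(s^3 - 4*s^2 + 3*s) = (s^3 + 6*s^2 + 12*s + 8)/(2*s*(s^2 - 4*s + 3))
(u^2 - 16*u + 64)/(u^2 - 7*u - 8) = (u - 8)/(u + 1)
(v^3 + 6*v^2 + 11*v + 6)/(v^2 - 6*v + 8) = (v^3 + 6*v^2 + 11*v + 6)/(v^2 - 6*v + 8)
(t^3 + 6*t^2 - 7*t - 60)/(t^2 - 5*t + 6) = (t^2 + 9*t + 20)/(t - 2)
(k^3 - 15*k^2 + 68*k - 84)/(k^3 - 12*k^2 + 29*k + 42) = (k - 2)/(k + 1)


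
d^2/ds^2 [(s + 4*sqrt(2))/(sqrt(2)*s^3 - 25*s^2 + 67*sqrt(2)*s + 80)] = 2*(6*s^5 - 27*sqrt(2)*s^4 - 1109*s^3 + 8628*sqrt(2)*s^2 - 36120*s + 38552*sqrt(2))/(2*sqrt(2)*s^9 - 150*s^8 + 2277*sqrt(2)*s^7 - 35245*s^6 + 140559*sqrt(2)*s^5 - 459030*s^4 - 183274*sqrt(2)*s^3 + 1674720*s^2 + 1286400*sqrt(2)*s + 512000)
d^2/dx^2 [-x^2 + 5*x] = -2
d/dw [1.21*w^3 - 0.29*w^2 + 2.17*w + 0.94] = 3.63*w^2 - 0.58*w + 2.17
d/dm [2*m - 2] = 2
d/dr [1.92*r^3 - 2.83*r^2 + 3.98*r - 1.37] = 5.76*r^2 - 5.66*r + 3.98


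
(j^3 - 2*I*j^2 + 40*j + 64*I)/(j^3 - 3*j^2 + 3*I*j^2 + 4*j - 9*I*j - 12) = (j^2 - 6*I*j + 16)/(j^2 - j*(3 + I) + 3*I)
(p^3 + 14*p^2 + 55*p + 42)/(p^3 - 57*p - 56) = (p + 6)/(p - 8)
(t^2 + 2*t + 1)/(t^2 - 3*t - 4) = (t + 1)/(t - 4)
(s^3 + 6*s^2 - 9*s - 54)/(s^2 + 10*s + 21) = (s^2 + 3*s - 18)/(s + 7)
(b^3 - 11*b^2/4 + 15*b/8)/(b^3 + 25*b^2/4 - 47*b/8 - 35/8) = b*(2*b - 3)/(2*b^2 + 15*b + 7)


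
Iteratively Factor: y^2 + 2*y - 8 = (y + 4)*(y - 2)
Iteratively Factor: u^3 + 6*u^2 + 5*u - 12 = (u + 3)*(u^2 + 3*u - 4) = (u + 3)*(u + 4)*(u - 1)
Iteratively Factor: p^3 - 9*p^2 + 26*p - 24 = (p - 4)*(p^2 - 5*p + 6) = (p - 4)*(p - 3)*(p - 2)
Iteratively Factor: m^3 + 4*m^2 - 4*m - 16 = (m - 2)*(m^2 + 6*m + 8) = (m - 2)*(m + 2)*(m + 4)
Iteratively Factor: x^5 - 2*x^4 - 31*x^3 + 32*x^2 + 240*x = (x + 4)*(x^4 - 6*x^3 - 7*x^2 + 60*x) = (x - 4)*(x + 4)*(x^3 - 2*x^2 - 15*x) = x*(x - 4)*(x + 4)*(x^2 - 2*x - 15) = x*(x - 5)*(x - 4)*(x + 4)*(x + 3)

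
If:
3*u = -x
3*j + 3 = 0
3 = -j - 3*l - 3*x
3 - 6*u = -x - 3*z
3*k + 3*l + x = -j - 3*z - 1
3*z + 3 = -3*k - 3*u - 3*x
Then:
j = -1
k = -5/12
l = 7/12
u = 5/12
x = -5/4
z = 1/4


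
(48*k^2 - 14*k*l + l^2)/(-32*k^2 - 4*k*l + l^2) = (-6*k + l)/(4*k + l)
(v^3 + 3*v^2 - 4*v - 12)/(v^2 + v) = (v^3 + 3*v^2 - 4*v - 12)/(v*(v + 1))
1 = 1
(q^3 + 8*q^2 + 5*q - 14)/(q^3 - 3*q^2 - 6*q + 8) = (q + 7)/(q - 4)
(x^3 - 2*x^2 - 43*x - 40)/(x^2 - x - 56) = (x^2 + 6*x + 5)/(x + 7)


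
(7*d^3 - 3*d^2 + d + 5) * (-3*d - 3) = -21*d^4 - 12*d^3 + 6*d^2 - 18*d - 15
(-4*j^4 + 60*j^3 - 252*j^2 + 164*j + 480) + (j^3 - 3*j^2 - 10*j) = -4*j^4 + 61*j^3 - 255*j^2 + 154*j + 480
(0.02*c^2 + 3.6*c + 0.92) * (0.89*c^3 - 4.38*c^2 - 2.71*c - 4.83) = 0.0178*c^5 + 3.1164*c^4 - 15.0034*c^3 - 13.8822*c^2 - 19.8812*c - 4.4436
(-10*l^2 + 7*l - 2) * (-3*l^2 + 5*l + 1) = 30*l^4 - 71*l^3 + 31*l^2 - 3*l - 2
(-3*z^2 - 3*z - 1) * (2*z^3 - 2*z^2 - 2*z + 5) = -6*z^5 + 10*z^3 - 7*z^2 - 13*z - 5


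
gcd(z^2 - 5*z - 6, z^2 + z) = z + 1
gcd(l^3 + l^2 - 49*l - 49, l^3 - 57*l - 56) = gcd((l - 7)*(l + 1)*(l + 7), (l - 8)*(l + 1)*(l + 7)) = l^2 + 8*l + 7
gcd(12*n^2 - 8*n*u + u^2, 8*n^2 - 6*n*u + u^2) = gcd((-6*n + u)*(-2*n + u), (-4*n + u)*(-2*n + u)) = -2*n + u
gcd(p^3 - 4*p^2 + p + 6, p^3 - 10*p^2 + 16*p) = p - 2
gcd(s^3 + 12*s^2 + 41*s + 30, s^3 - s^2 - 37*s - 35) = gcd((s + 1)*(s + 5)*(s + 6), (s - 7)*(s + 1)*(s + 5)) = s^2 + 6*s + 5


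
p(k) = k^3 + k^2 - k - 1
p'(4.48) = 68.17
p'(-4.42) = 48.77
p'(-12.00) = 407.00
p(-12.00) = -1573.00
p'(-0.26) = -1.32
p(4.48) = 104.51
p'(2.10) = 16.43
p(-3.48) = -27.55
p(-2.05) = -3.36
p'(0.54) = 0.95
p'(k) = 3*k^2 + 2*k - 1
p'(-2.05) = 7.51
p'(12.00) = 455.00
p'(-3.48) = 28.37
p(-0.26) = -0.69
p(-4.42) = -63.39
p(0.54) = -1.09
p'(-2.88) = 18.12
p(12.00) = 1859.00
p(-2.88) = -13.71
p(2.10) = 10.57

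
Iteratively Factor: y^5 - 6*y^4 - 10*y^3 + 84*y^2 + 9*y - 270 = (y - 3)*(y^4 - 3*y^3 - 19*y^2 + 27*y + 90) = (y - 5)*(y - 3)*(y^3 + 2*y^2 - 9*y - 18) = (y - 5)*(y - 3)*(y + 3)*(y^2 - y - 6) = (y - 5)*(y - 3)*(y + 2)*(y + 3)*(y - 3)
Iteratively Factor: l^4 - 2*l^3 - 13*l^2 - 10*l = (l + 1)*(l^3 - 3*l^2 - 10*l) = (l + 1)*(l + 2)*(l^2 - 5*l) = (l - 5)*(l + 1)*(l + 2)*(l)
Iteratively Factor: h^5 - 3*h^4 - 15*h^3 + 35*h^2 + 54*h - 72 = (h + 2)*(h^4 - 5*h^3 - 5*h^2 + 45*h - 36) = (h - 1)*(h + 2)*(h^3 - 4*h^2 - 9*h + 36) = (h - 4)*(h - 1)*(h + 2)*(h^2 - 9) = (h - 4)*(h - 1)*(h + 2)*(h + 3)*(h - 3)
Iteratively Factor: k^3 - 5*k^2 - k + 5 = (k + 1)*(k^2 - 6*k + 5) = (k - 1)*(k + 1)*(k - 5)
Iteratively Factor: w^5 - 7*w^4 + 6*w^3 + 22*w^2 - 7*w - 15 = (w - 5)*(w^4 - 2*w^3 - 4*w^2 + 2*w + 3) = (w - 5)*(w - 3)*(w^3 + w^2 - w - 1) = (w - 5)*(w - 3)*(w + 1)*(w^2 - 1) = (w - 5)*(w - 3)*(w - 1)*(w + 1)*(w + 1)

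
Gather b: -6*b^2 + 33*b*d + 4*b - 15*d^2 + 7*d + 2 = -6*b^2 + b*(33*d + 4) - 15*d^2 + 7*d + 2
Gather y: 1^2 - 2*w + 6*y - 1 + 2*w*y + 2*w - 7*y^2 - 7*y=-7*y^2 + y*(2*w - 1)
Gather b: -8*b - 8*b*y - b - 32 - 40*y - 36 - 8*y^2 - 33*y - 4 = b*(-8*y - 9) - 8*y^2 - 73*y - 72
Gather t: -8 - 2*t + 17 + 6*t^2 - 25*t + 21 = 6*t^2 - 27*t + 30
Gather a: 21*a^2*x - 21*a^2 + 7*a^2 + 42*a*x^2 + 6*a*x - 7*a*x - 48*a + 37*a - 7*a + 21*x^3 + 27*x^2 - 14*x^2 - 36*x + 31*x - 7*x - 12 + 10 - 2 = a^2*(21*x - 14) + a*(42*x^2 - x - 18) + 21*x^3 + 13*x^2 - 12*x - 4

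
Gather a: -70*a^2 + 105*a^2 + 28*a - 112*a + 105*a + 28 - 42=35*a^2 + 21*a - 14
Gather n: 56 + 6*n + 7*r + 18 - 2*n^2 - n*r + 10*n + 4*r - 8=-2*n^2 + n*(16 - r) + 11*r + 66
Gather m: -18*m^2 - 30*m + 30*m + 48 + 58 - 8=98 - 18*m^2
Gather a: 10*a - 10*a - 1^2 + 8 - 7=0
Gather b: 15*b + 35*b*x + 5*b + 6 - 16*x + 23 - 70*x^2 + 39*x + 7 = b*(35*x + 20) - 70*x^2 + 23*x + 36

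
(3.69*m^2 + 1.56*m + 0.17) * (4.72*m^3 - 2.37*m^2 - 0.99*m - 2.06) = 17.4168*m^5 - 1.3821*m^4 - 6.5479*m^3 - 9.5487*m^2 - 3.3819*m - 0.3502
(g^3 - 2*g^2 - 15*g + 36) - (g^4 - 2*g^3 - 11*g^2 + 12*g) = -g^4 + 3*g^3 + 9*g^2 - 27*g + 36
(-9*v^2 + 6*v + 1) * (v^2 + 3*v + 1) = -9*v^4 - 21*v^3 + 10*v^2 + 9*v + 1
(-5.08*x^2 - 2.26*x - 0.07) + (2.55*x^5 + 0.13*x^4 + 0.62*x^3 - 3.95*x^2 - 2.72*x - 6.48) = 2.55*x^5 + 0.13*x^4 + 0.62*x^3 - 9.03*x^2 - 4.98*x - 6.55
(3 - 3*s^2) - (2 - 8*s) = -3*s^2 + 8*s + 1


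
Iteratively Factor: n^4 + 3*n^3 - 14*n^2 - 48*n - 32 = (n + 1)*(n^3 + 2*n^2 - 16*n - 32) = (n + 1)*(n + 2)*(n^2 - 16) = (n + 1)*(n + 2)*(n + 4)*(n - 4)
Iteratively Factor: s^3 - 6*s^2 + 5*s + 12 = (s + 1)*(s^2 - 7*s + 12) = (s - 4)*(s + 1)*(s - 3)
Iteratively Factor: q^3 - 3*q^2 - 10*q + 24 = (q - 4)*(q^2 + q - 6) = (q - 4)*(q + 3)*(q - 2)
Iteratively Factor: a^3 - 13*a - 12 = (a + 3)*(a^2 - 3*a - 4) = (a + 1)*(a + 3)*(a - 4)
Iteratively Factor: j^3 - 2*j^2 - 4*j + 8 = (j - 2)*(j^2 - 4) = (j - 2)*(j + 2)*(j - 2)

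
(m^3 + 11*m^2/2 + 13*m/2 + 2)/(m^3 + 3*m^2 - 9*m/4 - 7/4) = 2*(m^2 + 5*m + 4)/(2*m^2 + 5*m - 7)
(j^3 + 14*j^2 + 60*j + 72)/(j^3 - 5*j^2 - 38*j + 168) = (j^2 + 8*j + 12)/(j^2 - 11*j + 28)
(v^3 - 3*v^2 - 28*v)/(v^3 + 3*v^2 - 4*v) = (v - 7)/(v - 1)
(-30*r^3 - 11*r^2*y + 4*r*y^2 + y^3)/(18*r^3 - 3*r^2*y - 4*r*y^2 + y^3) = (5*r + y)/(-3*r + y)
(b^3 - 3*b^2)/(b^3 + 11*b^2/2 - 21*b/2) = 2*b*(b - 3)/(2*b^2 + 11*b - 21)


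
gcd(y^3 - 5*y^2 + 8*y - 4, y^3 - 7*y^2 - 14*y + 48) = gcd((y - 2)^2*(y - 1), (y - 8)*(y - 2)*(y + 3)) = y - 2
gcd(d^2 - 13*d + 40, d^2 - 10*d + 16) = d - 8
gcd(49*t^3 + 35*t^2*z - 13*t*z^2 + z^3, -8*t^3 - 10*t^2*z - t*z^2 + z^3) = t + z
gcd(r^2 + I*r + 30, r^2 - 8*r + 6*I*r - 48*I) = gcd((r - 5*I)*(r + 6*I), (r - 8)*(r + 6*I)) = r + 6*I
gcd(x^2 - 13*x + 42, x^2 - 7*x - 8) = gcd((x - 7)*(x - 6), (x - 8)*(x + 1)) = 1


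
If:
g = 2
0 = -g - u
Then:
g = 2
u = -2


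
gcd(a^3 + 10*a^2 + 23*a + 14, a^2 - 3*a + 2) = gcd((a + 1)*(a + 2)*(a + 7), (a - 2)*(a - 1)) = 1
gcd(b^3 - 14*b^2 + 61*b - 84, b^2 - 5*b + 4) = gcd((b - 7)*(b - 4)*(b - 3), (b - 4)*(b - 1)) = b - 4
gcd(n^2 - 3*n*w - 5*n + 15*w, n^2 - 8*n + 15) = n - 5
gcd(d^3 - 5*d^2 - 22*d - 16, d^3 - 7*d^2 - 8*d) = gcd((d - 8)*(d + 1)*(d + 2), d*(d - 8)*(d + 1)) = d^2 - 7*d - 8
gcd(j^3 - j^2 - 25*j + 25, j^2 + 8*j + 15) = j + 5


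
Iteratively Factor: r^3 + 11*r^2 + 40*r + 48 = (r + 4)*(r^2 + 7*r + 12) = (r + 4)^2*(r + 3)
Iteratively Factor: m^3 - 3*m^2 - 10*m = (m + 2)*(m^2 - 5*m) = m*(m + 2)*(m - 5)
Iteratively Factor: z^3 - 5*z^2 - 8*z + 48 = (z - 4)*(z^2 - z - 12) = (z - 4)^2*(z + 3)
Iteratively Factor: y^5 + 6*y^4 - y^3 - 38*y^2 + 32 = (y + 4)*(y^4 + 2*y^3 - 9*y^2 - 2*y + 8) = (y - 1)*(y + 4)*(y^3 + 3*y^2 - 6*y - 8) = (y - 1)*(y + 1)*(y + 4)*(y^2 + 2*y - 8) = (y - 1)*(y + 1)*(y + 4)^2*(y - 2)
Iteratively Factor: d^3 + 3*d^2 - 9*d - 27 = (d - 3)*(d^2 + 6*d + 9) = (d - 3)*(d + 3)*(d + 3)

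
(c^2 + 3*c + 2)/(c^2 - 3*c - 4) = (c + 2)/(c - 4)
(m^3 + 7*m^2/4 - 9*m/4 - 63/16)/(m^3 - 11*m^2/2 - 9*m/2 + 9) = (m^2 + m/4 - 21/8)/(m^2 - 7*m + 6)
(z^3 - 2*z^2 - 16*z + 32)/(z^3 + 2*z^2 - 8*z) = (z - 4)/z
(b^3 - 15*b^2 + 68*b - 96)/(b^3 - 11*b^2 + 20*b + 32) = (b - 3)/(b + 1)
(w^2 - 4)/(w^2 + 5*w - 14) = (w + 2)/(w + 7)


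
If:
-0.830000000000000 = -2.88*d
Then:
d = 0.29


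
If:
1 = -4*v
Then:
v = -1/4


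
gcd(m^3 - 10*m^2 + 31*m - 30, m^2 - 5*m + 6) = m^2 - 5*m + 6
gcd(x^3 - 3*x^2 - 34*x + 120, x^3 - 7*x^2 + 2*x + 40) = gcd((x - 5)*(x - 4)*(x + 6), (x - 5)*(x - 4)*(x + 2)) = x^2 - 9*x + 20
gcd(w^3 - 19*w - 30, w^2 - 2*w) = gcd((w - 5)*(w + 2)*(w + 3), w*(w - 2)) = 1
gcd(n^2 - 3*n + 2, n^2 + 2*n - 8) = n - 2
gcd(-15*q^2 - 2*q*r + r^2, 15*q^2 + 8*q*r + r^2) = 3*q + r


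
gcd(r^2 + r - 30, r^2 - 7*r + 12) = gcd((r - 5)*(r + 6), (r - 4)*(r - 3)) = 1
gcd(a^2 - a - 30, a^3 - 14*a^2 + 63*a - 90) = a - 6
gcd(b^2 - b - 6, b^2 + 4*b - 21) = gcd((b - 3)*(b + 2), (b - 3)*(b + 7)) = b - 3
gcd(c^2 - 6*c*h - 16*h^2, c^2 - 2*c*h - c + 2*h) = 1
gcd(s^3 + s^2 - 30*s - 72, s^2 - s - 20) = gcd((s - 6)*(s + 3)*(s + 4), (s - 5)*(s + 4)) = s + 4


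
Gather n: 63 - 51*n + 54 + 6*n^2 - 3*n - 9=6*n^2 - 54*n + 108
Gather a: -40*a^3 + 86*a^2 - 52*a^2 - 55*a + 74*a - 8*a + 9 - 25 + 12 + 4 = -40*a^3 + 34*a^2 + 11*a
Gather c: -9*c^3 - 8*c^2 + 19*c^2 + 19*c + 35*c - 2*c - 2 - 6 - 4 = -9*c^3 + 11*c^2 + 52*c - 12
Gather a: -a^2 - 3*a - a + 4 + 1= -a^2 - 4*a + 5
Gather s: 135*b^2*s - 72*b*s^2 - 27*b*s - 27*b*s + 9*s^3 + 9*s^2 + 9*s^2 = 9*s^3 + s^2*(18 - 72*b) + s*(135*b^2 - 54*b)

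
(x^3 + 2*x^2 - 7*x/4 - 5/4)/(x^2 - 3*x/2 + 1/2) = (4*x^2 + 12*x + 5)/(2*(2*x - 1))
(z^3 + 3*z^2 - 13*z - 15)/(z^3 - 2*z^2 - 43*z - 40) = (z - 3)/(z - 8)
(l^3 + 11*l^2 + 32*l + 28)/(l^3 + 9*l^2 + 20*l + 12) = (l^2 + 9*l + 14)/(l^2 + 7*l + 6)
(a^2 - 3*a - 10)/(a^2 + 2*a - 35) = (a + 2)/(a + 7)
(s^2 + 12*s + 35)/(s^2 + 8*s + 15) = (s + 7)/(s + 3)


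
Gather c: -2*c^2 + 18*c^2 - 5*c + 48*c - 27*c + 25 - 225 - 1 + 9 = 16*c^2 + 16*c - 192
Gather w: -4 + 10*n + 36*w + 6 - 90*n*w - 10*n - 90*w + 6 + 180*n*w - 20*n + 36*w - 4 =-20*n + w*(90*n - 18) + 4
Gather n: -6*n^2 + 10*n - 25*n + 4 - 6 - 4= -6*n^2 - 15*n - 6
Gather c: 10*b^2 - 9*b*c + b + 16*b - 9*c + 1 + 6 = 10*b^2 + 17*b + c*(-9*b - 9) + 7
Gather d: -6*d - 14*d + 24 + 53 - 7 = 70 - 20*d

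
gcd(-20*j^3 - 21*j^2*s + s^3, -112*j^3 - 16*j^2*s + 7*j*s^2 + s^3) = 4*j + s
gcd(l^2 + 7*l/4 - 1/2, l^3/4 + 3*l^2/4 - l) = 1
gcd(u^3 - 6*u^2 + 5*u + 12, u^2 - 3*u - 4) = u^2 - 3*u - 4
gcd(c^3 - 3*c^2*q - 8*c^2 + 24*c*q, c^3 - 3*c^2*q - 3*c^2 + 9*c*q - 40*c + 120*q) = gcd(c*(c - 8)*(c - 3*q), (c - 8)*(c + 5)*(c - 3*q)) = -c^2 + 3*c*q + 8*c - 24*q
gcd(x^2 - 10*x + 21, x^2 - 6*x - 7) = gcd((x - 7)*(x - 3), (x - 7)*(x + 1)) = x - 7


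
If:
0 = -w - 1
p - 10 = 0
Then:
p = 10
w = -1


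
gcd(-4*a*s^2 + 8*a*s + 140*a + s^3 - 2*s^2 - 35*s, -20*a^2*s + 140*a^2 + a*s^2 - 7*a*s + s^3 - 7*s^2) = -4*a*s + 28*a + s^2 - 7*s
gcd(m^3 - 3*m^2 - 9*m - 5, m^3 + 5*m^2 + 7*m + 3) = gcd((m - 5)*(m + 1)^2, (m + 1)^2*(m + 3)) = m^2 + 2*m + 1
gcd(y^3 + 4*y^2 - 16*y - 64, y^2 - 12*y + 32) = y - 4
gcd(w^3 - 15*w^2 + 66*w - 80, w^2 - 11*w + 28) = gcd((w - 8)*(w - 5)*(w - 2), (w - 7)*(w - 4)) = 1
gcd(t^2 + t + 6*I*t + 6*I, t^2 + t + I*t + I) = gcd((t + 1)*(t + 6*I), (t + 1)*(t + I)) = t + 1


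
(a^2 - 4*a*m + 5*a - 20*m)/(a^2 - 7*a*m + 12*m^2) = (a + 5)/(a - 3*m)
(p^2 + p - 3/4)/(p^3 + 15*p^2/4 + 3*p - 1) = (4*p^2 + 4*p - 3)/(4*p^3 + 15*p^2 + 12*p - 4)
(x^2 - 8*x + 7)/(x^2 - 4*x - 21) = (x - 1)/(x + 3)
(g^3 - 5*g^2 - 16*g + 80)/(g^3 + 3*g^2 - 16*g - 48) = (g - 5)/(g + 3)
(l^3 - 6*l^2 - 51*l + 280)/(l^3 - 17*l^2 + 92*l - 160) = (l + 7)/(l - 4)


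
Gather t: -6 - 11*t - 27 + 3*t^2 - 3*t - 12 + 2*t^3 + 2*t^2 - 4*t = 2*t^3 + 5*t^2 - 18*t - 45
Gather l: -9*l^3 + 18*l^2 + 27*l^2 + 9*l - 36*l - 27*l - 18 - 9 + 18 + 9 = -9*l^3 + 45*l^2 - 54*l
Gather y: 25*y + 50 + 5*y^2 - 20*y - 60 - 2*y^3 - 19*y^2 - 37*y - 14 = -2*y^3 - 14*y^2 - 32*y - 24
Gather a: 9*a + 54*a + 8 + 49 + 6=63*a + 63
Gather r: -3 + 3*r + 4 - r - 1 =2*r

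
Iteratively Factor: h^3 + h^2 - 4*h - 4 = (h + 2)*(h^2 - h - 2) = (h + 1)*(h + 2)*(h - 2)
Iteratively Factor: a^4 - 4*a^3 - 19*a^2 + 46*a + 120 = (a + 2)*(a^3 - 6*a^2 - 7*a + 60) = (a - 4)*(a + 2)*(a^2 - 2*a - 15) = (a - 4)*(a + 2)*(a + 3)*(a - 5)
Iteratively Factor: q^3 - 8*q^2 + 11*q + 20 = (q - 5)*(q^2 - 3*q - 4) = (q - 5)*(q + 1)*(q - 4)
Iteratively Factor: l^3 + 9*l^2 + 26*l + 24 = (l + 4)*(l^2 + 5*l + 6) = (l + 3)*(l + 4)*(l + 2)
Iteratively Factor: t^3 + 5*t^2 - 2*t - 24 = (t + 3)*(t^2 + 2*t - 8) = (t + 3)*(t + 4)*(t - 2)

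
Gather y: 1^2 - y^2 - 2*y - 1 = -y^2 - 2*y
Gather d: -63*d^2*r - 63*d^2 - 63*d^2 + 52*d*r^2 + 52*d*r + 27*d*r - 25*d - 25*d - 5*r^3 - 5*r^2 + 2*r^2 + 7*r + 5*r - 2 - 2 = d^2*(-63*r - 126) + d*(52*r^2 + 79*r - 50) - 5*r^3 - 3*r^2 + 12*r - 4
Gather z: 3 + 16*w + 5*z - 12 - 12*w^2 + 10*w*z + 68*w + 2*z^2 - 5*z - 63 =-12*w^2 + 10*w*z + 84*w + 2*z^2 - 72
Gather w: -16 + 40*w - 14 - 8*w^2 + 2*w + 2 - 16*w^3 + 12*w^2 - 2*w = -16*w^3 + 4*w^2 + 40*w - 28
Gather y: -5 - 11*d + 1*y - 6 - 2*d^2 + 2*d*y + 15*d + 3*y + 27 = -2*d^2 + 4*d + y*(2*d + 4) + 16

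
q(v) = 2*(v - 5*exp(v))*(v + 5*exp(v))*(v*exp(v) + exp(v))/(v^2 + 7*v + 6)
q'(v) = 2*(1 - 5*exp(v))*(v + 5*exp(v))*(v*exp(v) + exp(v))/(v^2 + 7*v + 6) + 2*(-2*v - 7)*(v - 5*exp(v))*(v + 5*exp(v))*(v*exp(v) + exp(v))/(v^2 + 7*v + 6)^2 + 2*(v - 5*exp(v))*(v + 5*exp(v))*(v*exp(v) + 2*exp(v))/(v^2 + 7*v + 6) + 2*(v - 5*exp(v))*(v*exp(v) + exp(v))*(5*exp(v) + 1)/(v^2 + 7*v + 6) = 2*(v^3 + 7*v^2 - 75*v*exp(2*v) + 12*v - 425*exp(2*v))*exp(v)/(v^2 + 12*v + 36)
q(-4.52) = 0.30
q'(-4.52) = -0.04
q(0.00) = -8.33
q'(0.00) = -23.61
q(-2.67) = 0.29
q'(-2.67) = -0.03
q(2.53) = -11577.37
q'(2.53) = -33397.64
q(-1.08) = -0.24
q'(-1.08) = -1.28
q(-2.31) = 0.27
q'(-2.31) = -0.08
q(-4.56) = 0.30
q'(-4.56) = -0.04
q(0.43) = -28.16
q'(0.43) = -79.87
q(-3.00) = 0.30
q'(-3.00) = -0.00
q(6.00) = -273580784.17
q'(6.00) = -797947988.11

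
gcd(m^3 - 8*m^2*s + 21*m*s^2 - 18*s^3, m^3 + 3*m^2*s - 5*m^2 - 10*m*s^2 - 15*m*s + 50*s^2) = -m + 2*s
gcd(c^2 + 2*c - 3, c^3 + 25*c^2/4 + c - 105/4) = c + 3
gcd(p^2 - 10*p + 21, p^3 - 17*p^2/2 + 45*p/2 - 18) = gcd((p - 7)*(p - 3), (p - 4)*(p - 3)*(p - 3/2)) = p - 3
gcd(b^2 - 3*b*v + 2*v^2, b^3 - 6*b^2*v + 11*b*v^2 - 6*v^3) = b^2 - 3*b*v + 2*v^2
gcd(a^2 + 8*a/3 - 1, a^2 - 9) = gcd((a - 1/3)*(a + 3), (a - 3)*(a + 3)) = a + 3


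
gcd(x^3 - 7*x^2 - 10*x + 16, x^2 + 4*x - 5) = x - 1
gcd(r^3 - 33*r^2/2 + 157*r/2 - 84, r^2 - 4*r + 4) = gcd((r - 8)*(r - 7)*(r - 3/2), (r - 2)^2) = 1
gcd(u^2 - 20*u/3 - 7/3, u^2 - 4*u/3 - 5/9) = u + 1/3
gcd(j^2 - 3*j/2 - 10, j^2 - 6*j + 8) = j - 4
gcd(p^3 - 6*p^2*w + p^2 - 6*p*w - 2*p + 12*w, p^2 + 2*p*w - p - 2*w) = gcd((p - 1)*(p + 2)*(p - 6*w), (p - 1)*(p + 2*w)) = p - 1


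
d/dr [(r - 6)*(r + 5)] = 2*r - 1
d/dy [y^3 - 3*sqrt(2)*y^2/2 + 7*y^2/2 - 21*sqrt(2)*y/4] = 3*y^2 - 3*sqrt(2)*y + 7*y - 21*sqrt(2)/4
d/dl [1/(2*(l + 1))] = -1/(2*(l + 1)^2)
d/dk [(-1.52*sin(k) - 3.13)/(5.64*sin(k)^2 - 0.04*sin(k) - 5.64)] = (8.5728*sin(k)^2 + 35.3064*sin(k) + 8.4476)*cos(k)/(31.8096*sin(k)^4 - 0.4512*sin(k)^3 - 63.6176*sin(k)^2 + 0.4512*sin(k) + 31.8096)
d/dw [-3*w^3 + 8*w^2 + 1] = w*(16 - 9*w)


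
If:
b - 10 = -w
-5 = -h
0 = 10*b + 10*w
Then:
No Solution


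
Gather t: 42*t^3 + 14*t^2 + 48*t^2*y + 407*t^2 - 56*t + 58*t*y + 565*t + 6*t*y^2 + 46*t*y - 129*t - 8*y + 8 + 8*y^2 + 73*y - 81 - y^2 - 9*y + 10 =42*t^3 + t^2*(48*y + 421) + t*(6*y^2 + 104*y + 380) + 7*y^2 + 56*y - 63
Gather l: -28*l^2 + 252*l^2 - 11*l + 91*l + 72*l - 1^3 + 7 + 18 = 224*l^2 + 152*l + 24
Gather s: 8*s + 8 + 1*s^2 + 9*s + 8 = s^2 + 17*s + 16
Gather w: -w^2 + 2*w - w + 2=-w^2 + w + 2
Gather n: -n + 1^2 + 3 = 4 - n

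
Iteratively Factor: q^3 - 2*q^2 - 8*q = (q)*(q^2 - 2*q - 8) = q*(q - 4)*(q + 2)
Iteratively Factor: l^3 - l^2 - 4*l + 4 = (l - 2)*(l^2 + l - 2) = (l - 2)*(l + 2)*(l - 1)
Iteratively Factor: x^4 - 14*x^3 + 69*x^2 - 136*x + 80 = (x - 4)*(x^3 - 10*x^2 + 29*x - 20) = (x - 4)*(x - 1)*(x^2 - 9*x + 20) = (x - 4)^2*(x - 1)*(x - 5)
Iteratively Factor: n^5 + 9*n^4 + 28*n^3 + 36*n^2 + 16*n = (n + 1)*(n^4 + 8*n^3 + 20*n^2 + 16*n) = (n + 1)*(n + 2)*(n^3 + 6*n^2 + 8*n) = n*(n + 1)*(n + 2)*(n^2 + 6*n + 8) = n*(n + 1)*(n + 2)*(n + 4)*(n + 2)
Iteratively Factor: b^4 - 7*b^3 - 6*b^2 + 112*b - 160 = (b + 4)*(b^3 - 11*b^2 + 38*b - 40) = (b - 4)*(b + 4)*(b^2 - 7*b + 10) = (b - 5)*(b - 4)*(b + 4)*(b - 2)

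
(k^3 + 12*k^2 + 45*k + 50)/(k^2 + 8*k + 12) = (k^2 + 10*k + 25)/(k + 6)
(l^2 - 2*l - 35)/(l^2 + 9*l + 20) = (l - 7)/(l + 4)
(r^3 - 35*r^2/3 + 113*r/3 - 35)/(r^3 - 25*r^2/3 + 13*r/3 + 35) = (3*r - 5)/(3*r + 5)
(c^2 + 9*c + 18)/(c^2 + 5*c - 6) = (c + 3)/(c - 1)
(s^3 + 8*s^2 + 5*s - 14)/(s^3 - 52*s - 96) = (s^2 + 6*s - 7)/(s^2 - 2*s - 48)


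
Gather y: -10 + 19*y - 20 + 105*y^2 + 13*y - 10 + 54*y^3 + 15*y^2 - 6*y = 54*y^3 + 120*y^2 + 26*y - 40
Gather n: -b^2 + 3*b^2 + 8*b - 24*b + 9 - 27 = 2*b^2 - 16*b - 18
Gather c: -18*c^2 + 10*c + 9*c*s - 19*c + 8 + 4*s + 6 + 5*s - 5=-18*c^2 + c*(9*s - 9) + 9*s + 9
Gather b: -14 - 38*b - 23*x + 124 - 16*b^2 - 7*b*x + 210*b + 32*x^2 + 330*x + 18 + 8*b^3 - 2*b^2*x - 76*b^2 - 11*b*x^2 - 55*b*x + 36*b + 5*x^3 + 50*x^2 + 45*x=8*b^3 + b^2*(-2*x - 92) + b*(-11*x^2 - 62*x + 208) + 5*x^3 + 82*x^2 + 352*x + 128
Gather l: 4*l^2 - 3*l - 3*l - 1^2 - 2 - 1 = 4*l^2 - 6*l - 4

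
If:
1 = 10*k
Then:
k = 1/10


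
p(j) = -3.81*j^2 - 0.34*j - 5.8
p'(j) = -7.62*j - 0.34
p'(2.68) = -20.76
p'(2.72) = -21.07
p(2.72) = -34.91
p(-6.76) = -177.61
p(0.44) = -6.69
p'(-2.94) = 22.06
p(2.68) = -34.08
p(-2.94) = -37.73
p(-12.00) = -550.36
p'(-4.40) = 33.19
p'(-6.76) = 51.17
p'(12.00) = -91.78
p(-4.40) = -78.07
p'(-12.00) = 91.10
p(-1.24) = -11.24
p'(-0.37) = 2.48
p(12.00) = -558.52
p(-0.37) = -6.20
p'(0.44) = -3.69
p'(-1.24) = 9.11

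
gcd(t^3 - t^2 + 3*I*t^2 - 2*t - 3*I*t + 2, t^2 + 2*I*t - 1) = t + I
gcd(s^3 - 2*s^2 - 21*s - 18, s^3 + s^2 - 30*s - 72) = s^2 - 3*s - 18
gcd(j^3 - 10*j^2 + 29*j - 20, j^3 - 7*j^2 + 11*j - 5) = j^2 - 6*j + 5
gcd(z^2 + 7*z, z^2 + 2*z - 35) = z + 7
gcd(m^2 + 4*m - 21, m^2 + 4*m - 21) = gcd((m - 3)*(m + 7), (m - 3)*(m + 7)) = m^2 + 4*m - 21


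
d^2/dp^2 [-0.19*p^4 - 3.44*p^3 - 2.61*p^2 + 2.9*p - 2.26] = -2.28*p^2 - 20.64*p - 5.22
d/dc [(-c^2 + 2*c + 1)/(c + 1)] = (-c^2 - 2*c + 1)/(c^2 + 2*c + 1)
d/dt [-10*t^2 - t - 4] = -20*t - 1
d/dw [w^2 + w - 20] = 2*w + 1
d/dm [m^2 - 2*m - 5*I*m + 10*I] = 2*m - 2 - 5*I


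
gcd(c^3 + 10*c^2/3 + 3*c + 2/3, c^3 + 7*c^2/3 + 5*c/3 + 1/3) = c^2 + 4*c/3 + 1/3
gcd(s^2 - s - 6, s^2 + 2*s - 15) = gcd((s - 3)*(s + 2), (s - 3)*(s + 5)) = s - 3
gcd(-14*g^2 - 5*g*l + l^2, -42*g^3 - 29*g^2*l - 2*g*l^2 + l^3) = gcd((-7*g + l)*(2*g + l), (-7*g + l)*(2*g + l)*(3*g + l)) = 14*g^2 + 5*g*l - l^2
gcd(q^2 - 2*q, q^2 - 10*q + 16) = q - 2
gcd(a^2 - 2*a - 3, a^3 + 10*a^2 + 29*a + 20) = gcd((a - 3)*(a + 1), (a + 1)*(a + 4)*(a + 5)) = a + 1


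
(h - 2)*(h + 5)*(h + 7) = h^3 + 10*h^2 + 11*h - 70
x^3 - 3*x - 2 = (x - 2)*(x + 1)^2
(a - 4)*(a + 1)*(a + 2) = a^3 - a^2 - 10*a - 8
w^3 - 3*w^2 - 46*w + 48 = (w - 8)*(w - 1)*(w + 6)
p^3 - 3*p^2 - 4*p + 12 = (p - 3)*(p - 2)*(p + 2)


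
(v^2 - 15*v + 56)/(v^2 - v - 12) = (-v^2 + 15*v - 56)/(-v^2 + v + 12)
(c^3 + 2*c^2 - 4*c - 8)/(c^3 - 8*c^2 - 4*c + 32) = (c + 2)/(c - 8)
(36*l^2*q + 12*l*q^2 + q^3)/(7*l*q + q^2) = (36*l^2 + 12*l*q + q^2)/(7*l + q)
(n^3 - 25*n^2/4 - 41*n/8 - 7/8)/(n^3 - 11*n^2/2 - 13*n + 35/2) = (8*n^2 + 6*n + 1)/(4*(2*n^2 + 3*n - 5))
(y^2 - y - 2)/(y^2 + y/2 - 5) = 2*(y + 1)/(2*y + 5)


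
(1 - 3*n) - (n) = 1 - 4*n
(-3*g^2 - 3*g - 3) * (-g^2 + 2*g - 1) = 3*g^4 - 3*g^3 - 3*g + 3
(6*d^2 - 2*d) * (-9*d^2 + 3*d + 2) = -54*d^4 + 36*d^3 + 6*d^2 - 4*d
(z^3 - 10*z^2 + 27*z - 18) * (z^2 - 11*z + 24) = z^5 - 21*z^4 + 161*z^3 - 555*z^2 + 846*z - 432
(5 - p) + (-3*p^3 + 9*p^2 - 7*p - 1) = -3*p^3 + 9*p^2 - 8*p + 4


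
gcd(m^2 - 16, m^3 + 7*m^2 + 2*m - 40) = m + 4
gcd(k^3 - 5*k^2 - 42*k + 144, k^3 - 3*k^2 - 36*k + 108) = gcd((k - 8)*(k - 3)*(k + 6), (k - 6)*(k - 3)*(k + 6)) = k^2 + 3*k - 18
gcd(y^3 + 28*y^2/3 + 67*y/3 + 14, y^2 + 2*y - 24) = y + 6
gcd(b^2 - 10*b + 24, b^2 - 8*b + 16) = b - 4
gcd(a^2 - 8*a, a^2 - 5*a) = a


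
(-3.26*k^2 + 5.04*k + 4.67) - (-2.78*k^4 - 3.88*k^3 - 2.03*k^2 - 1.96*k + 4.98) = 2.78*k^4 + 3.88*k^3 - 1.23*k^2 + 7.0*k - 0.31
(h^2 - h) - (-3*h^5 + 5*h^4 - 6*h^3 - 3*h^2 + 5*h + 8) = 3*h^5 - 5*h^4 + 6*h^3 + 4*h^2 - 6*h - 8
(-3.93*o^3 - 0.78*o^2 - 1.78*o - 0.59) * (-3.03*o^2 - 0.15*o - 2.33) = 11.9079*o^5 + 2.9529*o^4 + 14.6673*o^3 + 3.8721*o^2 + 4.2359*o + 1.3747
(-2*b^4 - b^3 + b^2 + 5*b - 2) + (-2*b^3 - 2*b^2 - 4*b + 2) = -2*b^4 - 3*b^3 - b^2 + b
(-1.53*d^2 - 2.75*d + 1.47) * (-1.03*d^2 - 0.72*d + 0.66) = 1.5759*d^4 + 3.9341*d^3 - 0.5439*d^2 - 2.8734*d + 0.9702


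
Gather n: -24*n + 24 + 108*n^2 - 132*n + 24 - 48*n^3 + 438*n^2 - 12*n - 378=-48*n^3 + 546*n^2 - 168*n - 330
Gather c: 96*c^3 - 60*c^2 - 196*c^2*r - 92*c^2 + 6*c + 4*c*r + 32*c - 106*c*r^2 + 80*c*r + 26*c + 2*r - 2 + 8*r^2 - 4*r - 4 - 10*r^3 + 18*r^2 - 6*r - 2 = 96*c^3 + c^2*(-196*r - 152) + c*(-106*r^2 + 84*r + 64) - 10*r^3 + 26*r^2 - 8*r - 8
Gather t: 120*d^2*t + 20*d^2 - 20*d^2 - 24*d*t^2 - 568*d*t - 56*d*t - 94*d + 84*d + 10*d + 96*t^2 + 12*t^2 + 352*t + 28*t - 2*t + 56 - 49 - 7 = t^2*(108 - 24*d) + t*(120*d^2 - 624*d + 378)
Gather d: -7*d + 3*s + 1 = -7*d + 3*s + 1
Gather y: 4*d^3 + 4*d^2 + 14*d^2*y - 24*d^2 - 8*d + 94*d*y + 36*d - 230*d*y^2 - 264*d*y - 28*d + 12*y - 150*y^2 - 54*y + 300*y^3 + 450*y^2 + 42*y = 4*d^3 - 20*d^2 + 300*y^3 + y^2*(300 - 230*d) + y*(14*d^2 - 170*d)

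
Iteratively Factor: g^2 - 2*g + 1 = (g - 1)*(g - 1)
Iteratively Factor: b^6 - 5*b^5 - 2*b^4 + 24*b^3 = (b)*(b^5 - 5*b^4 - 2*b^3 + 24*b^2) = b*(b + 2)*(b^4 - 7*b^3 + 12*b^2) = b^2*(b + 2)*(b^3 - 7*b^2 + 12*b) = b^3*(b + 2)*(b^2 - 7*b + 12) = b^3*(b - 3)*(b + 2)*(b - 4)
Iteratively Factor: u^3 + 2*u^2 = (u)*(u^2 + 2*u) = u^2*(u + 2)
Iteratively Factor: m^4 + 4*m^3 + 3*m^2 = (m + 3)*(m^3 + m^2) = m*(m + 3)*(m^2 + m) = m^2*(m + 3)*(m + 1)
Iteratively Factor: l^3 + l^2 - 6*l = (l)*(l^2 + l - 6) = l*(l - 2)*(l + 3)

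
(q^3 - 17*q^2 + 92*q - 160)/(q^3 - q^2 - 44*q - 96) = (q^2 - 9*q + 20)/(q^2 + 7*q + 12)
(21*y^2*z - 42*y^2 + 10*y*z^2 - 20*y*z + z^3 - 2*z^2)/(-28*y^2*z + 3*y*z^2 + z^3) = (-3*y*z + 6*y - z^2 + 2*z)/(z*(4*y - z))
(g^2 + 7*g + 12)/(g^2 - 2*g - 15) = (g + 4)/(g - 5)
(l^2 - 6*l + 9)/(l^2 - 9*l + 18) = (l - 3)/(l - 6)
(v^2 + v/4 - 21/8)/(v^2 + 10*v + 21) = (v^2 + v/4 - 21/8)/(v^2 + 10*v + 21)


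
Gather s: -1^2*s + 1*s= 0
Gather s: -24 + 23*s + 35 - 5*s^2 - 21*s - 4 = -5*s^2 + 2*s + 7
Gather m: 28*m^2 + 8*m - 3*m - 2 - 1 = 28*m^2 + 5*m - 3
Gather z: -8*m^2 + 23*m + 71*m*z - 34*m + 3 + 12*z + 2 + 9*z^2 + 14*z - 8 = -8*m^2 - 11*m + 9*z^2 + z*(71*m + 26) - 3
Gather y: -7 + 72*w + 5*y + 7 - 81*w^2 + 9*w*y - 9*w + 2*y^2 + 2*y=-81*w^2 + 63*w + 2*y^2 + y*(9*w + 7)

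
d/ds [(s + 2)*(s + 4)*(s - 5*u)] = 3*s^2 - 10*s*u + 12*s - 30*u + 8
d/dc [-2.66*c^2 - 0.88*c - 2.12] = -5.32*c - 0.88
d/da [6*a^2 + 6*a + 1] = 12*a + 6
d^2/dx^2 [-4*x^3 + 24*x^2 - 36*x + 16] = 48 - 24*x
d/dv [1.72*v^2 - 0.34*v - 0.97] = 3.44*v - 0.34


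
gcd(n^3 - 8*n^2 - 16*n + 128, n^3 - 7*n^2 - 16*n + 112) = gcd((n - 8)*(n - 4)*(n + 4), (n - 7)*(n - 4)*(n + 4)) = n^2 - 16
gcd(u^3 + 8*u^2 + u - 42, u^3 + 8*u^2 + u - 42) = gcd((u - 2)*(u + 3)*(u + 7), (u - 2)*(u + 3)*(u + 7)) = u^3 + 8*u^2 + u - 42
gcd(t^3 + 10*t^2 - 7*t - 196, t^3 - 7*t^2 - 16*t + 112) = t - 4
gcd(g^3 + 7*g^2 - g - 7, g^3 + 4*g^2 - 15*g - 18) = g + 1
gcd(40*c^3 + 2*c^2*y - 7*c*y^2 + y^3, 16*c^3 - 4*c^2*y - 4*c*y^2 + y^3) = -8*c^2 - 2*c*y + y^2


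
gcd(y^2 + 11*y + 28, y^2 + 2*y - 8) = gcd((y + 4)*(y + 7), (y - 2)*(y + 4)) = y + 4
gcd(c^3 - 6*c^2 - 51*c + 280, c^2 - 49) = c + 7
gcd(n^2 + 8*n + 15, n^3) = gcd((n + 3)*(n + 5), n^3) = 1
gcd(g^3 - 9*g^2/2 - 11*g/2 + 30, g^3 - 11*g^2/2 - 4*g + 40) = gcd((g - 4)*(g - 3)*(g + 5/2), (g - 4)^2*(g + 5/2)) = g^2 - 3*g/2 - 10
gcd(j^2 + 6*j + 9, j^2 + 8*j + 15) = j + 3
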